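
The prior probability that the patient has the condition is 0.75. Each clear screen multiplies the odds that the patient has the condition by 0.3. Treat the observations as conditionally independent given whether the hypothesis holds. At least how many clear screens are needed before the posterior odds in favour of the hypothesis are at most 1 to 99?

Prior odds = 0.75/0.25 = 3.
Likelihood ratio per clear screen = 0.3.
Target odds = 1/99.
Need 3 × 0.3ⁿ ≤ 1/99, i.e. 0.3ⁿ ≤ 1/297.
0.3⁴ = 0.0081 is still above 1/297 but 0.3⁵ = 243/100000 is at or below it, so n = 5.

5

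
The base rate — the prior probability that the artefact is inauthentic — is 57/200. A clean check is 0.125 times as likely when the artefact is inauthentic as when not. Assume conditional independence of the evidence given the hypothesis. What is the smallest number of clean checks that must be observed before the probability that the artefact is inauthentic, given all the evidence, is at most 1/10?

1

Prior odds: 0.285 ÷ 0.715 = 57/143.
Likelihood ratio per clean check = 0.125.
Target posterior odds = 0.1/0.9 = 1/9.
Require 0.125ⁿ ≤ 1/9 ÷ (57/143) = 143/513.
0.125¹ = 0.125, which is already at or below the required 143/513; so n = 1.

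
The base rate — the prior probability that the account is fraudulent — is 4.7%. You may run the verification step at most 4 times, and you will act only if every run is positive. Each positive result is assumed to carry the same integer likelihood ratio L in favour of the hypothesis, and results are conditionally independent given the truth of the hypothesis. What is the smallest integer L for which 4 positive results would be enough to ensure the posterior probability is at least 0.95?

5

Prior odds = 0.047/0.953 = 47/953.
Target odds = 0.95/0.05 = 19.
Need L⁴ ≥ 19 ÷ (47/953) = 18107/47.
4⁴ = 256 < 18107/47 ≤ 625 = 5⁴, so L = 5.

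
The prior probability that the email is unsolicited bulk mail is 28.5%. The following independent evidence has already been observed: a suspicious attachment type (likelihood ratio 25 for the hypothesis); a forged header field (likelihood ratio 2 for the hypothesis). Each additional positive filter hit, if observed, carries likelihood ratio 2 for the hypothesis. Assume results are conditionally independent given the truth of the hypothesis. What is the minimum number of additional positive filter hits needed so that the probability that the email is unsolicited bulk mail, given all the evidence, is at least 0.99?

Prior odds = 0.285/0.715 = 57/143.
Combined Bayes factor of the evidence already in hand = 25 × 2 = 50.
Odds after that evidence = (57/143) × 50 = 2850/143.
Target odds = 0.99/0.01 = 99.
Need 2ⁿ ≥ 99 ÷ (2850/143) = 4719/950.
2² = 4 falls short of 4719/950 but 2³ = 8 reaches it, so n = 3.

3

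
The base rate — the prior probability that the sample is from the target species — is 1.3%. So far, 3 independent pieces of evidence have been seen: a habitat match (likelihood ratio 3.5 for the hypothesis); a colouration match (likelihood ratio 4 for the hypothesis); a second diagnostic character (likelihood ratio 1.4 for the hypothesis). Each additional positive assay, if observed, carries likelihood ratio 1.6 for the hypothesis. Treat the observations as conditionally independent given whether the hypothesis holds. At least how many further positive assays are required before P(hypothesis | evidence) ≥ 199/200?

15

Prior odds = 0.013/0.987 = 13/987.
Combined Bayes factor of the evidence already in hand = 3.5 × 4 × 1.4 = 19.6.
Odds after that evidence = (13/987) × 19.6 = 182/705.
Target odds = 0.995/0.005 = 199.
Need 1.6ⁿ ≥ 199 ÷ (182/705) = 140295/182.
1.6¹⁴ ≈720.576 falls short of 140295/182 but 1.6¹⁵ ≈1152.92 reaches it, so n = 15.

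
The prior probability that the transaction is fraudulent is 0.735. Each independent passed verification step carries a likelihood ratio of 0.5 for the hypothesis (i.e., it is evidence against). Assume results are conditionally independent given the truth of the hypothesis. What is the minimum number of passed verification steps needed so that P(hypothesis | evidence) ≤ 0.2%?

Prior odds = 0.735/0.265 = 147/53.
Likelihood ratio per passed verification step = 0.5.
Target posterior odds = 0.002/0.998 = 1/499.
Require 0.5ⁿ ≤ 1/499 ÷ (147/53) = 53/73353.
0.5¹⁰ = 1/1024 is still above 53/73353 but 0.5¹¹ = 1/2048 is at or below it, so n = 11.

11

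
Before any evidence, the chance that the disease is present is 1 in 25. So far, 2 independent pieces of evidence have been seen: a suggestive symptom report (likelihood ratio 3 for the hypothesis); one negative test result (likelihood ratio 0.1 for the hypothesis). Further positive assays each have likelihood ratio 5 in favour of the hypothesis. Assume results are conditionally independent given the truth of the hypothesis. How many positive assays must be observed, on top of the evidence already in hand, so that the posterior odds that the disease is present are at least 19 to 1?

5

Prior odds = 0.04/0.96 = 1/24.
Combined Bayes factor of the evidence already in hand = 3 × 0.1 = 0.3.
Odds after that evidence = (1/24) × 0.3 = 0.0125.
Target odds = 19.
Need 5ⁿ ≥ 19 ÷ 0.0125 = 1520.
5⁴ = 625 falls short of 1520 but 5⁵ = 3125 reaches it, so n = 5.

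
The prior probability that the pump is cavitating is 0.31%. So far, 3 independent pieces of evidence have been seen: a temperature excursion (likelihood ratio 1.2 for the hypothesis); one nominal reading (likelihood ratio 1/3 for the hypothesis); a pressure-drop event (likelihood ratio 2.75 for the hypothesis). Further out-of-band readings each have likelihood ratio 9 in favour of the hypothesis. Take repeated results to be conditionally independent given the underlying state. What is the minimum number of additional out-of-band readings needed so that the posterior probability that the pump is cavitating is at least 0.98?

Prior odds = 0.0031/0.9969 = 31/9969.
Combined Bayes factor of the evidence already in hand = 1.2 × (1/3) × 2.75 = 1.1.
Odds after that evidence = (31/9969) × 1.1 = 341/99690.
Target odds = 0.98/0.02 = 49.
Need 9ⁿ ≥ 49 ÷ (341/99690) = 4884810/341.
9⁴ = 6561 falls short of 4884810/341 but 9⁵ = 59049 reaches it, so n = 5.

5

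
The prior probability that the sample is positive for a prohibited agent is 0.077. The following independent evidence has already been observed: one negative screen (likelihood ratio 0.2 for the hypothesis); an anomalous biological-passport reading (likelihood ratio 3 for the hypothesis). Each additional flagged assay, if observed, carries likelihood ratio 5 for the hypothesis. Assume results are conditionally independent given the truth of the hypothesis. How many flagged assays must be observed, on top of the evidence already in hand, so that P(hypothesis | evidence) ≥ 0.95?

4

Prior odds = 0.077/0.923 = 77/923.
Combined Bayes factor of the evidence already in hand = 0.2 × 3 = 0.6.
Odds after that evidence = (77/923) × 0.6 = 231/4615.
Target odds = 0.95/0.05 = 19.
Need 5ⁿ ≥ 19 ÷ (231/4615) = 87685/231.
5³ = 125 falls short of 87685/231 but 5⁴ = 625 reaches it, so n = 4.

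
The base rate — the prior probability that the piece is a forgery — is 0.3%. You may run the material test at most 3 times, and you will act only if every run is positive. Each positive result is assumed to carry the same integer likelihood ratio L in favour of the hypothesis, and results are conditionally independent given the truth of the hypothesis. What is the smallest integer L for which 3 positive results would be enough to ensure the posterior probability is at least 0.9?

Prior odds = 0.003/0.997 = 3/997.
Target odds = 0.9/0.1 = 9.
Need L³ ≥ 9 ÷ (3/997) = 2991.
14³ = 2744 < 2991 ≤ 3375 = 15³, so L = 15.

15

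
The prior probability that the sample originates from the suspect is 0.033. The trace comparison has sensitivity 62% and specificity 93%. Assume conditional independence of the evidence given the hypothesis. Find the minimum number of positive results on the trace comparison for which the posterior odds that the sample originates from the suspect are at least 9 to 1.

Prior odds: 0.033 ÷ 0.967 = 33/967.
False-positive rate = 1 − 0.93 = 0.07; likelihood ratio of a positive = 0.62/0.07 = 62/7.
Target odds = 9.
Require (62/7)ⁿ ≥ 9 ÷ (33/967) = 2901/11.
(62/7)² = 3844/49 falls short of 2901/11 but (62/7)³ = 238328/343 reaches it, so n = 3.

3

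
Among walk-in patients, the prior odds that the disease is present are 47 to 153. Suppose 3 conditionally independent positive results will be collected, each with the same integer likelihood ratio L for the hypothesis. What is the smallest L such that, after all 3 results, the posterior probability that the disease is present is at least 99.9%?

Prior odds = 47/153.
Target odds = 0.999/0.001 = 999.
Need L³ ≥ 999 ÷ (47/153) = 152847/47.
14³ = 2744 < 152847/47 ≤ 3375 = 15³, so L = 15.

15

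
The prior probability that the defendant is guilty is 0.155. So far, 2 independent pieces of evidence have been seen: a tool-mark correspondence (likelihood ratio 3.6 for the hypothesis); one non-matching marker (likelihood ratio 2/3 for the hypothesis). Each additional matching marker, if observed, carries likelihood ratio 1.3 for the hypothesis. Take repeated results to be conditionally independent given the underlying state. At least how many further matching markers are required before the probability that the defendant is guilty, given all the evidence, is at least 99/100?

Prior odds = 0.155/0.845 = 31/169.
Combined Bayes factor of the evidence already in hand = 3.6 × (2/3) = 2.4.
Odds after that evidence = (31/169) × 2.4 = 372/845.
Target odds = 0.99/0.01 = 99.
Need 1.3ⁿ ≥ 99 ÷ (372/845) = 27885/124.
1.3²⁰ ≈190.05 falls short of 27885/124 but 1.3²¹ ≈247.065 reaches it, so n = 21.

21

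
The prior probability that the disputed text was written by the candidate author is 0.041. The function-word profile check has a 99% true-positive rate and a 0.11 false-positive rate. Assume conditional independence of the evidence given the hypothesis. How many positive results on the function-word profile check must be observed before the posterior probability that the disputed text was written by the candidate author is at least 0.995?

Prior odds: 0.041 ÷ 0.959 = 41/959.
Likelihood ratio of a positive result = 0.99/0.11 = 9.
Target posterior odds = 0.995/0.005 = 199.
Require 9ⁿ ≥ 199 ÷ (41/959) = 190841/41.
9³ = 729 falls short of 190841/41 but 9⁴ = 6561 reaches it, so n = 4.

4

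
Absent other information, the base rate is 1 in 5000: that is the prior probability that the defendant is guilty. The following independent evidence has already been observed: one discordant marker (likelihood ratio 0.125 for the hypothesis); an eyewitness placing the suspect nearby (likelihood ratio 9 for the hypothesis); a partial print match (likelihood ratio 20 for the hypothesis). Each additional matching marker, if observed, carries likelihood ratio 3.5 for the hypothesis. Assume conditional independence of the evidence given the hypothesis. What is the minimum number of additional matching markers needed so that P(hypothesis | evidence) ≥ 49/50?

8

Prior odds = 0.0002/0.9998 = 1/4999.
Combined Bayes factor of the evidence already in hand = 0.125 × 9 × 20 = 22.5.
Odds after that evidence = (1/4999) × 22.5 = 45/9998.
Target odds = 0.98/0.02 = 49.
Need 3.5ⁿ ≥ 49 ÷ (45/9998) = 489902/45.
3.5⁷ = 823543/128 falls short of 489902/45 but 3.5⁸ = 5764801/256 reaches it, so n = 8.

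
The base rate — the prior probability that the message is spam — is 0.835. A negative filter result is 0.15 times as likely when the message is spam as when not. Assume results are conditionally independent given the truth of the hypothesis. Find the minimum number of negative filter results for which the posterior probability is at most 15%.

Prior odds: 0.835 ÷ 0.165 = 167/33.
Likelihood ratio per negative filter result = 0.15.
Target posterior odds = 0.15/0.85 = 3/17.
Require 0.15ⁿ ≤ 3/17 ÷ (167/33) = 99/2839.
0.15¹ = 0.15 is still above 99/2839 but 0.15² = 0.0225 is at or below it, so n = 2.

2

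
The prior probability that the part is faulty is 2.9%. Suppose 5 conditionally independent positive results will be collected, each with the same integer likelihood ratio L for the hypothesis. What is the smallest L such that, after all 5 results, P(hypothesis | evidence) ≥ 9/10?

4

Prior odds = 0.029/0.971 = 29/971.
Target odds = 0.9/0.1 = 9.
Need L⁵ ≥ 9 ÷ (29/971) = 8739/29.
3⁵ = 243 < 8739/29 ≤ 1024 = 4⁵, so L = 4.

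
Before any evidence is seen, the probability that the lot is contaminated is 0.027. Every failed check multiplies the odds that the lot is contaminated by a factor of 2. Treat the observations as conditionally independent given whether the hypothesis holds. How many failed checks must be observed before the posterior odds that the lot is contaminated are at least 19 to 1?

Prior odds = 0.027/0.973 = 27/973.
Likelihood ratio per failed check = 2.
Target odds = 19.
Need (27/973) × 2ⁿ ≥ 19, i.e. 2ⁿ ≥ 18487/27.
2⁹ = 512 falls short of 18487/27 but 2¹⁰ = 1024 reaches it, so n = 10.

10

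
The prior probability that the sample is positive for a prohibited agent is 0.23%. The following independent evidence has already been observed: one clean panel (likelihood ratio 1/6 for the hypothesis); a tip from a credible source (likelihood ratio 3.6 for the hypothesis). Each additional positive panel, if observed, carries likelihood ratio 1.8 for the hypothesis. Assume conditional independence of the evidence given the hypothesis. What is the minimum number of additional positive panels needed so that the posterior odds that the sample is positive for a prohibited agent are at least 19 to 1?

17

Prior odds = 0.0023/0.9977 = 23/9977.
Combined Bayes factor of the evidence already in hand = (1/6) × 3.6 = 0.6.
Odds after that evidence = (23/9977) × 0.6 = 69/49885.
Target odds = 19.
Need 1.8ⁿ ≥ 19 ÷ (69/49885) = 947815/69.
1.8¹⁶ ≈12144 falls short of 947815/69 but 1.8¹⁷ ≈21859.1 reaches it, so n = 17.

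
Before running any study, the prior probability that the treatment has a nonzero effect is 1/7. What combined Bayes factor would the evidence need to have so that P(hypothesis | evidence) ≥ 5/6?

30

Prior odds = (1/7)/(6/7) = 1/6.
Target odds = (5/6)/(1/6) = 5.
Required Bayes factor = 5 ÷ (1/6) = 30.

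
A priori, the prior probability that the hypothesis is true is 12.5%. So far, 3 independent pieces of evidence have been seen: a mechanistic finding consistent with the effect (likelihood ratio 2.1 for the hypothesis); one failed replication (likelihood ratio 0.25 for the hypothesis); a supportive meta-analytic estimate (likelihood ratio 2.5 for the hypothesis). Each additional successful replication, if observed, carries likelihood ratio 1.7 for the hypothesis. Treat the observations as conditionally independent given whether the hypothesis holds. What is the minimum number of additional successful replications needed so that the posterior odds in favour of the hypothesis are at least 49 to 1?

Prior odds = 0.125/0.875 = 1/7.
Combined Bayes factor of the evidence already in hand = 2.1 × 0.25 × 2.5 = 1.3125.
Odds after that evidence = (1/7) × 1.3125 = 0.1875.
Target odds = 49.
Need 1.7ⁿ ≥ 49 ÷ 0.1875 = 784/3.
1.7¹⁰ ≈201.599 falls short of 784/3 but 1.7¹¹ ≈342.719 reaches it, so n = 11.

11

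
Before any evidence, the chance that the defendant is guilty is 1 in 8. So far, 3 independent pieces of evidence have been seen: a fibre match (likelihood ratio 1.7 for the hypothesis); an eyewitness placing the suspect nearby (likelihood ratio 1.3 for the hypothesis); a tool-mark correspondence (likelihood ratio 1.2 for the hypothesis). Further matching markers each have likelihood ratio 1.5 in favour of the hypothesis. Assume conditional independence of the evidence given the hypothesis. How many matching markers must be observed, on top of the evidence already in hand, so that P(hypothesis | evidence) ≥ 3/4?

Prior odds = 0.125/0.875 = 1/7.
Combined Bayes factor of the evidence already in hand = 1.7 × 1.3 × 1.2 = 2.652.
Odds after that evidence = (1/7) × 2.652 = 663/1750.
Target odds = 0.75/0.25 = 3.
Need 1.5ⁿ ≥ 3 ÷ (663/1750) = 1750/221.
1.5⁵ = 7.59375 falls short of 1750/221 but 1.5⁶ = 11.390625 reaches it, so n = 6.

6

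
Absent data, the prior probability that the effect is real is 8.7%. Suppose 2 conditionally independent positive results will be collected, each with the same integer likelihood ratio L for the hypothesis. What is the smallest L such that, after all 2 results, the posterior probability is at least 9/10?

Prior odds = 0.087/0.913 = 87/913.
Target odds = 0.9/0.1 = 9.
Need L² ≥ 9 ÷ (87/913) = 2739/29.
9² = 81 < 2739/29 ≤ 100 = 10², so L = 10.

10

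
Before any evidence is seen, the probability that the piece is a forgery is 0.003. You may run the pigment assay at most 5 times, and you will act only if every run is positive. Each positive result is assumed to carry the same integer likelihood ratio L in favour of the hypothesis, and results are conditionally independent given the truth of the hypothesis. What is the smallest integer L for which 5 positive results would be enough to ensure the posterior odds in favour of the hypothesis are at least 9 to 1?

5

Prior odds = 0.003/0.997 = 3/997.
Target odds = 9.
Need L⁵ ≥ 9 ÷ (3/997) = 2991.
4⁵ = 1024 < 2991 ≤ 3125 = 5⁵, so L = 5.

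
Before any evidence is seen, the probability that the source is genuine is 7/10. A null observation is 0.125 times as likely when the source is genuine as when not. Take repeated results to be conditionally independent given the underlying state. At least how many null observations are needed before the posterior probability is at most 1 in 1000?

Prior odds = 0.7/0.3 = 7/3.
Likelihood ratio per null observation = 0.125.
Target odds: 0.001 ÷ 0.999 = 1/999.
Need (7/3) × 0.125ⁿ ≤ 1/999, i.e. 0.125ⁿ ≤ 1/2331.
0.125³ = 0.001953125 is still above 1/2331 but 0.125⁴ = 1/4096 is at or below it, so n = 4.

4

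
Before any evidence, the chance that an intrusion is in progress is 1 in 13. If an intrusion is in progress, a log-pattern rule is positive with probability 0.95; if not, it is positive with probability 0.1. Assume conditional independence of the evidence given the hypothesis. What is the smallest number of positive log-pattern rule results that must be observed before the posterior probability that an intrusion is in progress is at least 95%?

Prior odds = (1/13)/(12/13) = 1/12.
Likelihood ratio of a positive = 0.95/0.1 = 9.5.
Target odds: 0.95 ÷ 0.05 = 19.
Require 9.5ⁿ ≥ 19 ÷ (1/12) = 228.
9.5² = 90.25 falls short of 228 but 9.5³ = 857.375 reaches it, so n = 3.

3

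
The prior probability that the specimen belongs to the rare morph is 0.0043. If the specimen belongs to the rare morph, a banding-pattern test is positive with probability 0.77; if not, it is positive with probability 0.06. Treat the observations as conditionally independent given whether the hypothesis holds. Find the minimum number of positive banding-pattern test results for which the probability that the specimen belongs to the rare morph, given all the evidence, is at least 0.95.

Prior odds: 0.0043 ÷ 0.9957 = 43/9957.
Likelihood ratio of a positive = 0.77/0.06 = 77/6.
Target odds: 0.95 ÷ 0.05 = 19.
Need (43/9957) × (77/6)ⁿ ≥ 19, i.e. (77/6)ⁿ ≥ 189183/43.
(77/6)³ = 456533/216 falls short of 189183/43 but (77/6)⁴ = 35153041/1296 reaches it, so n = 4.

4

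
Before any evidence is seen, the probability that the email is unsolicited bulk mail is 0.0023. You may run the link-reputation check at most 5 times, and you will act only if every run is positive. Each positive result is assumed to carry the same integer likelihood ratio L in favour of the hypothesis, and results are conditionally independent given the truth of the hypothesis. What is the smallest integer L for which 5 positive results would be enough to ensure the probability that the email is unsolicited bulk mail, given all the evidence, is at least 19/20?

Prior odds = 0.0023/0.9977 = 23/9977.
Target odds = 0.95/0.05 = 19.
Need L⁵ ≥ 19 ÷ (23/9977) = 189563/23.
6⁵ = 7776 < 189563/23 ≤ 16807 = 7⁵, so L = 7.

7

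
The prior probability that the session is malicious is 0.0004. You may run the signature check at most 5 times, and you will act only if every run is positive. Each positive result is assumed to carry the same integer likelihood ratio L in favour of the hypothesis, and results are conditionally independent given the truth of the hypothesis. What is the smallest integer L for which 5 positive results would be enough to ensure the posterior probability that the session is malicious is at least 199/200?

Prior odds = 0.0004/0.9996 = 1/2499.
Target odds = 0.995/0.005 = 199.
Need L⁵ ≥ 199 ÷ (1/2499) = 497301.
13⁵ = 371293 < 497301 ≤ 537824 = 14⁵, so L = 14.

14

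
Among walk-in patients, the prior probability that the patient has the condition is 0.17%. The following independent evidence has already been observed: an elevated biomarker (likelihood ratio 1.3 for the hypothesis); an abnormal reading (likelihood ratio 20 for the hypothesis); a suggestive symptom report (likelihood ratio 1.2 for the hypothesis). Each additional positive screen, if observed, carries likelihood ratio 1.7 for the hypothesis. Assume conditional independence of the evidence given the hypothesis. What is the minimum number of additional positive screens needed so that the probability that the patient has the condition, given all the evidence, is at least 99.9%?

Prior odds = 0.0017/0.9983 = 17/9983.
Combined Bayes factor of the evidence already in hand = 1.3 × 20 × 1.2 = 31.2.
Odds after that evidence = (17/9983) × 31.2 = 2652/49915.
Target odds = 0.999/0.001 = 999.
Need 1.7ⁿ ≥ 999 ÷ (2652/49915) = 16621695/884.
1.7¹⁸ ≈14063.1 falls short of 16621695/884 but 1.7¹⁹ ≈23907.2 reaches it, so n = 19.

19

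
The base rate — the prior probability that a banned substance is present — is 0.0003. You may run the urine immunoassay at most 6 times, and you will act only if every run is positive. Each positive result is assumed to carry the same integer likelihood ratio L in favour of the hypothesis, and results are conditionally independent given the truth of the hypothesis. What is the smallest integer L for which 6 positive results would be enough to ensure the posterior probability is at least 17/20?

6

Prior odds = 0.0003/0.9997 = 3/9997.
Target odds = 0.85/0.15 = 17/3.
Need L⁶ ≥ 17/3 ÷ (3/9997) = 169949/9.
5⁶ = 15625 < 169949/9 ≤ 46656 = 6⁶, so L = 6.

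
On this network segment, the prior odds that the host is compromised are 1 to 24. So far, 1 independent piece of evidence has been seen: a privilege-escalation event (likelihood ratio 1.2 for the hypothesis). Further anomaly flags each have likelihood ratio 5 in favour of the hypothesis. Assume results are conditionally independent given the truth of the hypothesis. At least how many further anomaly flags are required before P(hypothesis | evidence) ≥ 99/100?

Prior odds = 1/24.
Bayes factor of the evidence already in hand = 1.2.
Odds after that evidence = (1/24) × 1.2 = 0.05.
Target odds = 0.99/0.01 = 99.
Need 5ⁿ ≥ 99 ÷ 0.05 = 1980.
5⁴ = 625 falls short of 1980 but 5⁵ = 3125 reaches it, so n = 5.

5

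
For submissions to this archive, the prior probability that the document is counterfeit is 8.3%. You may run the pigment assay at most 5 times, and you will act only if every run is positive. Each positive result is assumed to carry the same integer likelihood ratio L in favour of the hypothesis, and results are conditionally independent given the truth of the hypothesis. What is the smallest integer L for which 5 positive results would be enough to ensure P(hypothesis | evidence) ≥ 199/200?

Prior odds = 0.083/0.917 = 83/917.
Target odds = 0.995/0.005 = 199.
Need L⁵ ≥ 199 ÷ (83/917) = 182483/83.
4⁵ = 1024 < 182483/83 ≤ 3125 = 5⁵, so L = 5.

5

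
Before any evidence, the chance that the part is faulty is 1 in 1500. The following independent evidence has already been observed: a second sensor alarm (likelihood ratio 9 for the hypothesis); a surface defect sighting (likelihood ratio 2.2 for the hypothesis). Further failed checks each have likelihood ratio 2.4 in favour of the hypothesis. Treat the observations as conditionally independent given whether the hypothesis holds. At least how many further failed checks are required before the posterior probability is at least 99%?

11

Prior odds = (1/1500)/(1499/1500) = 1/1499.
Combined Bayes factor of the evidence already in hand = 9 × 2.2 = 19.8.
Odds after that evidence = (1/1499) × 19.8 = 99/7495.
Target odds = 0.99/0.01 = 99.
Need 2.4ⁿ ≥ 99 ÷ (99/7495) = 7495.
2.4¹⁰ ≈6340.34 falls short of 7495 but 2.4¹¹ ≈15216.8 reaches it, so n = 11.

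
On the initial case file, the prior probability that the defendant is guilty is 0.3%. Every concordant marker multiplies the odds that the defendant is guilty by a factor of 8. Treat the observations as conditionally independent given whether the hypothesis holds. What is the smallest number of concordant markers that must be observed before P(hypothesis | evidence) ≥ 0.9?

Prior odds = 0.003/0.997 = 3/997.
Likelihood ratio per concordant marker = 8.
Target odds: 0.9 ÷ 0.1 = 9.
Need (3/997) × 8ⁿ ≥ 9, i.e. 8ⁿ ≥ 2991.
8³ = 512 falls short of 2991 but 8⁴ = 4096 reaches it, so n = 4.

4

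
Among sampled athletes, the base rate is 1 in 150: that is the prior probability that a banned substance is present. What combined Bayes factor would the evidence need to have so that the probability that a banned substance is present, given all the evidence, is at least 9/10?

Prior odds = (1/150)/(149/150) = 1/149.
Target odds = 0.9/0.1 = 9.
Required Bayes factor = 9 ÷ (1/149) = 1341.

1341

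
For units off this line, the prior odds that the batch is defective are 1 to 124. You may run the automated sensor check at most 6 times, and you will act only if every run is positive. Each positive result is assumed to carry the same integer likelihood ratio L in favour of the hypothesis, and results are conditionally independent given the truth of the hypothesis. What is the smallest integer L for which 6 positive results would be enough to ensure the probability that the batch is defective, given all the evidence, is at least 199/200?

Prior odds = 1/124.
Target odds = 0.995/0.005 = 199.
Need L⁶ ≥ 199 ÷ (1/124) = 24676.
5⁶ = 15625 < 24676 ≤ 46656 = 6⁶, so L = 6.

6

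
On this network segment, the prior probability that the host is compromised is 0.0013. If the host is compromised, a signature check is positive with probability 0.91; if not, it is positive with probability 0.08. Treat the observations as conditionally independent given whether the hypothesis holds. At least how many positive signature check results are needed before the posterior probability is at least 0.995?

Prior odds: 0.0013 ÷ 0.9987 = 13/9987.
Likelihood ratio of a positive = 0.91/0.08 = 11.375.
Target posterior odds = 0.995/0.005 = 199.
Need (13/9987) × 11.375ⁿ ≥ 199, i.e. 11.375ⁿ ≥ 1987413/13.
11.375⁴ = 68574961/4096 falls short of 1987413/13 but 11.375⁵ ≈190439 reaches it, so n = 5.

5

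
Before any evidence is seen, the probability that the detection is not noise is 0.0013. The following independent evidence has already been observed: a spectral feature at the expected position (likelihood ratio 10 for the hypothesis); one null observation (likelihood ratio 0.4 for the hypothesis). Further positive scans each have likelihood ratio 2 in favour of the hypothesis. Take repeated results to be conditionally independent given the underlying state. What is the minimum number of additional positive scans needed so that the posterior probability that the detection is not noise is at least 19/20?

Prior odds = 0.0013/0.9987 = 13/9987.
Combined Bayes factor of the evidence already in hand = 10 × 0.4 = 4.
Odds after that evidence = (13/9987) × 4 = 52/9987.
Target odds = 0.95/0.05 = 19.
Need 2ⁿ ≥ 19 ÷ (52/9987) = 189753/52.
2¹¹ = 2048 falls short of 189753/52 but 2¹² = 4096 reaches it, so n = 12.

12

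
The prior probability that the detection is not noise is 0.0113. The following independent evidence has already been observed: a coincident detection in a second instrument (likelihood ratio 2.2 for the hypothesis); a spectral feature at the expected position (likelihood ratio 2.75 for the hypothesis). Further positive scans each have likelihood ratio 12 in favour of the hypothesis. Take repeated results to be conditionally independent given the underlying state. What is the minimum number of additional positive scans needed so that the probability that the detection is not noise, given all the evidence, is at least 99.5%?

4

Prior odds = 0.0113/0.9887 = 113/9887.
Combined Bayes factor of the evidence already in hand = 2.2 × 2.75 = 6.05.
Odds after that evidence = (113/9887) × 6.05 = 13673/197740.
Target odds = 0.995/0.005 = 199.
Need 12ⁿ ≥ 199 ÷ (13673/197740) = 39350260/13673.
12³ = 1728 falls short of 39350260/13673 but 12⁴ = 20736 reaches it, so n = 4.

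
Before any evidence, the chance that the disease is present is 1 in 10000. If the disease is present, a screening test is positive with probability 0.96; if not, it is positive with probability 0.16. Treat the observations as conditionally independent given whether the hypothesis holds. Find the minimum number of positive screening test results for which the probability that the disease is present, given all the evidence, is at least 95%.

7

Prior odds = 0.0001/0.9999 = 1/9999.
Likelihood ratio of a positive = 0.96/0.16 = 6.
Target posterior odds = 0.95/0.05 = 19.
Need (1/9999) × 6ⁿ ≥ 19, i.e. 6ⁿ ≥ 189981.
6⁶ = 46656 falls short of 189981 but 6⁷ = 279936 reaches it, so n = 7.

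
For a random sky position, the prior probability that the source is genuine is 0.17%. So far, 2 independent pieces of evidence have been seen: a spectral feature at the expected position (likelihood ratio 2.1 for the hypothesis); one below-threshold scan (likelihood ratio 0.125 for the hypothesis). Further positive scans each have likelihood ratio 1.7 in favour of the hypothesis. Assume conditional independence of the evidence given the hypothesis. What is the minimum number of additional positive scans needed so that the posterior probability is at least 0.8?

18

Prior odds = 0.0017/0.9983 = 17/9983.
Combined Bayes factor of the evidence already in hand = 2.1 × 0.125 = 0.2625.
Odds after that evidence = (17/9983) × 0.2625 = 357/798640.
Target odds = 0.8/0.2 = 4.
Need 1.7ⁿ ≥ 4 ÷ (357/798640) = 3194560/357.
1.7¹⁷ ≈8272.4 falls short of 3194560/357 but 1.7¹⁸ ≈14063.1 reaches it, so n = 18.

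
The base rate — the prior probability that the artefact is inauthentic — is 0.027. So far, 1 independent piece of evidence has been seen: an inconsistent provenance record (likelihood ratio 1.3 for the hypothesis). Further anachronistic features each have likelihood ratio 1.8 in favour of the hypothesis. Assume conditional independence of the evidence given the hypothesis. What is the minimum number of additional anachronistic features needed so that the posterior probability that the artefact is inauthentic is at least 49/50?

Prior odds = 0.027/0.973 = 27/973.
Bayes factor of the evidence already in hand = 1.3.
Odds after that evidence = (27/973) × 1.3 = 351/9730.
Target odds = 0.98/0.02 = 49.
Need 1.8ⁿ ≥ 49 ÷ (351/9730) = 476770/351.
1.8¹² ≈1156.83 falls short of 476770/351 but 1.8¹³ ≈2082.3 reaches it, so n = 13.

13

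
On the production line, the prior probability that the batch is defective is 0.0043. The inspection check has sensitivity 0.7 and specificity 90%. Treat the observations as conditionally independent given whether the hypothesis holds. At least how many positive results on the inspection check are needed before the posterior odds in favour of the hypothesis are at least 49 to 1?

5

Prior odds: 0.0043 ÷ 0.9957 = 43/9957.
False-positive rate = 1 − 0.9 = 0.1; likelihood ratio of a positive = 0.7/0.1 = 7.
Target odds = 49.
Require 7ⁿ ≥ 49 ÷ (43/9957) = 487893/43.
7⁴ = 2401 falls short of 487893/43 but 7⁵ = 16807 reaches it, so n = 5.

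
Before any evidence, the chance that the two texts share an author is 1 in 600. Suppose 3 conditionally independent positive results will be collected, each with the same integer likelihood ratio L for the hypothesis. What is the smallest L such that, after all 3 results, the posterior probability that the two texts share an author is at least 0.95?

Prior odds = (1/600)/(599/600) = 1/599.
Target odds = 0.95/0.05 = 19.
Need L³ ≥ 19 ÷ (1/599) = 11381.
22³ = 10648 < 11381 ≤ 12167 = 23³, so L = 23.

23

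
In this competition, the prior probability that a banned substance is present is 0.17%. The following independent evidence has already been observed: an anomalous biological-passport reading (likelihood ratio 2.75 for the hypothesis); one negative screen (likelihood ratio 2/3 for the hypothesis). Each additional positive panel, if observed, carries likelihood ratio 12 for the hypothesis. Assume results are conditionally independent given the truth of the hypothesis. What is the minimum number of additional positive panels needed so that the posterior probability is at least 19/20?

4

Prior odds = 0.0017/0.9983 = 17/9983.
Combined Bayes factor of the evidence already in hand = 2.75 × (2/3) = 11/6.
Odds after that evidence = (17/9983) × 11/6 = 187/59898.
Target odds = 0.95/0.05 = 19.
Need 12ⁿ ≥ 19 ÷ (187/59898) = 1138062/187.
12³ = 1728 falls short of 1138062/187 but 12⁴ = 20736 reaches it, so n = 4.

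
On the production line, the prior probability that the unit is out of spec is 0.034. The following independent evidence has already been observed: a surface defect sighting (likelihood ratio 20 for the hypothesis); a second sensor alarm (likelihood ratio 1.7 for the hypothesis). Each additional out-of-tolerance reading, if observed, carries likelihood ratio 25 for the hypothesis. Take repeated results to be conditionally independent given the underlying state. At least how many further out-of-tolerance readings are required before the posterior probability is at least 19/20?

1

Prior odds = 0.034/0.966 = 17/483.
Combined Bayes factor of the evidence already in hand = 20 × 1.7 = 34.
Odds after that evidence = (17/483) × 34 = 578/483.
Target odds = 0.95/0.05 = 19.
Need 25ⁿ ≥ 19 ÷ (578/483) = 9177/578.
25¹ = 25, which meets the required 9177/578; so n = 1.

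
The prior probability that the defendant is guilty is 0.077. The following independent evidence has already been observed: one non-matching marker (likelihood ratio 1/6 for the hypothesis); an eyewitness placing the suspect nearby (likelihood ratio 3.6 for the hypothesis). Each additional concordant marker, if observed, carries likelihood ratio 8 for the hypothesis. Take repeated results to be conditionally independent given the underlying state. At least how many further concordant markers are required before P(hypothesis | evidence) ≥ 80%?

3

Prior odds = 0.077/0.923 = 77/923.
Combined Bayes factor of the evidence already in hand = (1/6) × 3.6 = 0.6.
Odds after that evidence = (77/923) × 0.6 = 231/4615.
Target odds = 0.8/0.2 = 4.
Need 8ⁿ ≥ 4 ÷ (231/4615) = 18460/231.
8² = 64 falls short of 18460/231 but 8³ = 512 reaches it, so n = 3.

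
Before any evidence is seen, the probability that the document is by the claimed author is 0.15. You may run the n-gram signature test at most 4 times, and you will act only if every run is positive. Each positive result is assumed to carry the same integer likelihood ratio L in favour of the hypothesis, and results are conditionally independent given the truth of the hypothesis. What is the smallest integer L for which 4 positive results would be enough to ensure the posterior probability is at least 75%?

Prior odds = 0.15/0.85 = 3/17.
Target odds = 0.75/0.25 = 3.
Need L⁴ ≥ 3 ÷ (3/17) = 17.
2⁴ = 16 < 17 ≤ 81 = 3⁴, so L = 3.

3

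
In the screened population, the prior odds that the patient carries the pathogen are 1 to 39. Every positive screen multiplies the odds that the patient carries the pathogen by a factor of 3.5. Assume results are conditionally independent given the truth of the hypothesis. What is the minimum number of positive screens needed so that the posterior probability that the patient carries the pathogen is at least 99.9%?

Prior odds = 1/39.
Likelihood ratio per positive screen = 3.5.
Target odds: 0.999 ÷ 0.001 = 999.
Require 3.5ⁿ ≥ 999 ÷ (1/39) = 38961.
3.5⁸ = 5764801/256 falls short of 38961 but 3.5⁹ = 40353607/512 reaches it, so n = 9.

9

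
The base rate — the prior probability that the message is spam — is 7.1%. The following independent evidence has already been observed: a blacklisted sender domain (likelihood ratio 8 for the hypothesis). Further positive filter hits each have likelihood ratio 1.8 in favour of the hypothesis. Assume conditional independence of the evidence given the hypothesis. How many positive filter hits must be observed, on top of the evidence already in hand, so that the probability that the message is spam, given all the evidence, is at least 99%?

9

Prior odds = 0.071/0.929 = 71/929.
Bayes factor of the evidence already in hand = 8.
Odds after that evidence = (71/929) × 8 = 568/929.
Target odds = 0.99/0.01 = 99.
Need 1.8ⁿ ≥ 99 ÷ (568/929) = 91971/568.
1.8⁸ = 43046721/390625 falls short of 91971/568 but 1.8⁹ = 387420489/1953125 reaches it, so n = 9.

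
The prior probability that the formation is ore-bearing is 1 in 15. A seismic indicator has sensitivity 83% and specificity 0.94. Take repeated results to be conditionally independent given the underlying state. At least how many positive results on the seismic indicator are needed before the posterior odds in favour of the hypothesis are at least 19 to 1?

3

Prior odds = (1/15)/(14/15) = 1/14.
False-positive rate = 1 − 0.94 = 0.06; likelihood ratio of a positive = 0.83/0.06 = 83/6.
Target odds = 19.
Require (83/6)ⁿ ≥ 19 ÷ (1/14) = 266.
(83/6)² = 6889/36 falls short of 266 but (83/6)³ = 571787/216 reaches it, so n = 3.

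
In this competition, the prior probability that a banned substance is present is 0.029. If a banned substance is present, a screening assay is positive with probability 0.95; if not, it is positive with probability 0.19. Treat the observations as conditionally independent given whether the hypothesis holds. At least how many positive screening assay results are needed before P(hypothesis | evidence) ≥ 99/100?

Prior odds: 0.029 ÷ 0.971 = 29/971.
Likelihood ratio of a positive = 0.95/0.19 = 5.
Target posterior odds = 0.99/0.01 = 99.
Require 5ⁿ ≥ 99 ÷ (29/971) = 96129/29.
5⁵ = 3125 falls short of 96129/29 but 5⁶ = 15625 reaches it, so n = 6.

6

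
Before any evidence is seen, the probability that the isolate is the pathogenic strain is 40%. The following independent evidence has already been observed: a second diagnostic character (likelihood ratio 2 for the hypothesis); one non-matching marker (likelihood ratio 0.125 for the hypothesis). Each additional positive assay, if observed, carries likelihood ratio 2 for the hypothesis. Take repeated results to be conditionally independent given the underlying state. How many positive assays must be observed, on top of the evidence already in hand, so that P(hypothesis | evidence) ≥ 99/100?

Prior odds = 0.4/0.6 = 2/3.
Combined Bayes factor of the evidence already in hand = 2 × 0.125 = 0.25.
Odds after that evidence = (2/3) × 0.25 = 1/6.
Target odds = 0.99/0.01 = 99.
Need 2ⁿ ≥ 99 ÷ (1/6) = 594.
2⁹ = 512 falls short of 594 but 2¹⁰ = 1024 reaches it, so n = 10.

10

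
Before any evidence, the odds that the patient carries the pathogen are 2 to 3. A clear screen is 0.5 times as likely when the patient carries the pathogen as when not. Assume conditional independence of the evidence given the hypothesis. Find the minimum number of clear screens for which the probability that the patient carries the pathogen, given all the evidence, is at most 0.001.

Prior odds = 2/3.
Likelihood ratio per clear screen = 0.5.
Target odds: 0.001 ÷ 0.999 = 1/999.
Need (2/3) × 0.5ⁿ ≤ 1/999, i.e. 0.5ⁿ ≤ 1/666.
0.5⁹ = 0.001953125 is still above 1/666 but 0.5¹⁰ = 1/1024 is at or below it, so n = 10.

10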